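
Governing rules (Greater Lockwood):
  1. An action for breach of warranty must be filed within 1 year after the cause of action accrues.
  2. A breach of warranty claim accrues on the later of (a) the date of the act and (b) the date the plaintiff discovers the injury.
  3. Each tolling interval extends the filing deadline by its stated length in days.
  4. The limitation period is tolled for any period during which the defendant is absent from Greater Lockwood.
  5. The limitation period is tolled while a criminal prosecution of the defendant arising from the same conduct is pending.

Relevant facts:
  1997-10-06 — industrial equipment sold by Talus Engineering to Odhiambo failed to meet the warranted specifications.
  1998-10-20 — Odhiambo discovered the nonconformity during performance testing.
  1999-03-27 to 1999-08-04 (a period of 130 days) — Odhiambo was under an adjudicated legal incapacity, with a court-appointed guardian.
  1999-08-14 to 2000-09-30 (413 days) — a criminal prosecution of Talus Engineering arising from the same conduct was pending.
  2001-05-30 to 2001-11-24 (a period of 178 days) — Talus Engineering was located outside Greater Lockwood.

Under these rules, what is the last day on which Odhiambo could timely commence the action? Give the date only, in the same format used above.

2000-12-06

Taking the later of the act (1997-10-06) and discovery (1998-10-20), the claim accrued on 1998-10-20.
The untolled deadline — 1 year after 1998-10-20 — is 1999-10-20.
The pending criminal prosecution from 1999-08-14 to 2000-09-30 tolled the period for 413 days, extending the deadline to 2000-12-06.
By the time the defendant's absence from the jurisdiction began on 2001-05-30, the limitation period had already expired on 2000-12-06; that interval cannot revive it.
No stated provision tolls the period for the plaintiff's incapacity, so the interval from 1999-03-27 to 1999-08-04 has no effect on the deadline.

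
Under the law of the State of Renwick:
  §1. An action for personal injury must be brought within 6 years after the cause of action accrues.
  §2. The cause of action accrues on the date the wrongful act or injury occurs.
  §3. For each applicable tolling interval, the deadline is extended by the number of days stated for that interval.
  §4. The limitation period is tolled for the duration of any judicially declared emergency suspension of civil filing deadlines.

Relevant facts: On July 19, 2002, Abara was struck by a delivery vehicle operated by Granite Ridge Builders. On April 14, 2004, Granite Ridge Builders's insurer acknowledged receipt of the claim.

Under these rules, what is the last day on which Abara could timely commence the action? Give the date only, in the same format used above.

The claim accrued on July 19, 2002, when the wrongful act occurred.
6 years from July 19, 2002 is July 19, 2008.
Nothing else in the chronology tolls or restarts the period.

July 19, 2008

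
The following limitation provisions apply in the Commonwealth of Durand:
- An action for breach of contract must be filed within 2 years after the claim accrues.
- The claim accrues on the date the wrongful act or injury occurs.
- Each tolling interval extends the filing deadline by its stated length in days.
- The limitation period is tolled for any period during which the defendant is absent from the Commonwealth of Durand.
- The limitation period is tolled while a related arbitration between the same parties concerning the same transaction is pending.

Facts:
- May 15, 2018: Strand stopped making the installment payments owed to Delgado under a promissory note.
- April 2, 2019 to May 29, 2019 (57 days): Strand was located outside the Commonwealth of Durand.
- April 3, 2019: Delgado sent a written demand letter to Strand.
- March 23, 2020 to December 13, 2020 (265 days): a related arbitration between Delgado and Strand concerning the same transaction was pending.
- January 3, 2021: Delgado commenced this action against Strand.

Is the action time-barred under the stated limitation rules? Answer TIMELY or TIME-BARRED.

TIMELY

The claim accrued on May 15, 2018, when the wrongful act occurred.
The untolled deadline — 2 years after May 15, 2018 — is May 15, 2020.
The period was tolled for 57 days by the defendant's absence from the jurisdiction (April 2, 2019 to May 29, 2019), pushing the deadline to July 11, 2020.
Because the pending related arbitration ran from March 23, 2020 to December 13, 2020, the deadline is extended by 265 days to April 2, 2021.
Nothing else in the chronology tolls or restarts the period.
Delgado filed on January 3, 2021, before the April 2, 2021 deadline, so the action is timely.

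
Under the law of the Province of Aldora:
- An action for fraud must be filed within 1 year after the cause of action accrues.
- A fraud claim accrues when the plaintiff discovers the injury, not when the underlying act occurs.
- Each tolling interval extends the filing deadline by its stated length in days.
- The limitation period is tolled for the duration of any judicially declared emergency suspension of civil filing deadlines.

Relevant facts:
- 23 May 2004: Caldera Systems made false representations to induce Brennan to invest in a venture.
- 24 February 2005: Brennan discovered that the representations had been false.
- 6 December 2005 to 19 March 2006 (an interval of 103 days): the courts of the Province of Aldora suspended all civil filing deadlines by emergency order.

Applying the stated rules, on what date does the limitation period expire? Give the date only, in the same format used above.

7 June 2006

Under the discovery rule, the claim accrued on 24 February 2005, when Brennan discovered the injury — not on the 23 May 2004 date of the underlying act.
Adding the 1 year base period to 24 February 2005 gives a deadline of 24 February 2006, before any tolling.
The period was tolled for 103 days by the emergency suspension of filing deadlines (6 December 2005 to 19 March 2006), pushing the deadline to 7 June 2006.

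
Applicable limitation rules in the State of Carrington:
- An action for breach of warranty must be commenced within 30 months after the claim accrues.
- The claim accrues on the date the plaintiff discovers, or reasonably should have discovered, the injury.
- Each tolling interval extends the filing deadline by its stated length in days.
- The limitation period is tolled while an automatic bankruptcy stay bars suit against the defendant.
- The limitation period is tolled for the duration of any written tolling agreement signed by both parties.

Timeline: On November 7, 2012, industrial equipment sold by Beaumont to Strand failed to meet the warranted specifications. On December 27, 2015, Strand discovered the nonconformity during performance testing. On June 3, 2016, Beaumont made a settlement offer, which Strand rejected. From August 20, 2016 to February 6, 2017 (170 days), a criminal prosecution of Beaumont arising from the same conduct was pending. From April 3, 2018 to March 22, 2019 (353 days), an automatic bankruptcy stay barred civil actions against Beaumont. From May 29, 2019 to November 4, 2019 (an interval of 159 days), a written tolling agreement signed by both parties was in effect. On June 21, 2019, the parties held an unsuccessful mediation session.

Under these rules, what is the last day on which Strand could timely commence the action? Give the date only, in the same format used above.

November 21, 2019

The claim did not accrue until Strand discovered the injury on December 27, 2015; the November 7, 2012 act date does not start the clock under the stated rule.
The untolled deadline — 30 months after December 27, 2015 — is June 27, 2018.
The period was tolled for 353 days by the automatic bankruptcy stay (April 3, 2018 to March 22, 2019), pushing the deadline to June 15, 2019.
Because the written tolling agreement ran from May 29, 2019 to November 4, 2019, the deadline is extended by 159 days to November 21, 2019.
The pending criminal prosecution from August 20, 2016 to February 6, 2017 does not toll the period, because no stated rule makes a criminal prosecution a tolling event.
None of the other events listed affects the running of the period under the stated rules.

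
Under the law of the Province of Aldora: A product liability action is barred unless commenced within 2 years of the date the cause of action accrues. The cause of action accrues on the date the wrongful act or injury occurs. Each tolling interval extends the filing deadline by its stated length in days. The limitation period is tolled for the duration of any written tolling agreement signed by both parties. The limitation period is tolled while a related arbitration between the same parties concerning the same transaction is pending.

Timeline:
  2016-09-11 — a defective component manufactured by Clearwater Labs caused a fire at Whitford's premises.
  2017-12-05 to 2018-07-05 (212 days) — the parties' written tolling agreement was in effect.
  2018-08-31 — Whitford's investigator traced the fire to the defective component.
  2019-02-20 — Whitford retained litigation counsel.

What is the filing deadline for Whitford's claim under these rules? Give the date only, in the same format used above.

Accrual is governed by the date of the act, so the period began to run on 2016-09-11; the later discovery on 2018-08-31 is irrelevant under the stated rule.
The untolled deadline — 2 years after 2016-09-11 — is 2018-09-11.
Because the written tolling agreement ran from 2017-12-05 to 2018-07-05, the deadline is extended by 212 days to 2019-04-11.
None of the other events listed affects the running of the period under the stated rules.

2019-04-11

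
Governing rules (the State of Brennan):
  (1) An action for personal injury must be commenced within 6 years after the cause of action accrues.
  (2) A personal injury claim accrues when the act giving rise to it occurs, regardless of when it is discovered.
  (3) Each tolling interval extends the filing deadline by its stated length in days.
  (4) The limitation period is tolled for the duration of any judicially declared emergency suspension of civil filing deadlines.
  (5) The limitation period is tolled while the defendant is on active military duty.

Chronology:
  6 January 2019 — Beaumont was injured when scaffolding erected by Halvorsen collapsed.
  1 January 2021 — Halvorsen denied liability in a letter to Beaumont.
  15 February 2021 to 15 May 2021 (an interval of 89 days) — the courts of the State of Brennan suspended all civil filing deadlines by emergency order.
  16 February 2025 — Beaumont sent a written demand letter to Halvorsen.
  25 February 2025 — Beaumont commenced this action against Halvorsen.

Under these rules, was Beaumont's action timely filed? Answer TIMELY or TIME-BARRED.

The limitation period began to run on 6 January 2019.
6 years from 6 January 2019 is 6 January 2025.
The period was tolled for 89 days by the emergency suspension of filing deadlines (15 February 2021 to 15 May 2021), pushing the deadline to 5 April 2025.
None of the other events listed affects the running of the period under the stated rules.
The 25 February 2025 filing precedes the 5 April 2025 deadline; the claim is timely.

TIMELY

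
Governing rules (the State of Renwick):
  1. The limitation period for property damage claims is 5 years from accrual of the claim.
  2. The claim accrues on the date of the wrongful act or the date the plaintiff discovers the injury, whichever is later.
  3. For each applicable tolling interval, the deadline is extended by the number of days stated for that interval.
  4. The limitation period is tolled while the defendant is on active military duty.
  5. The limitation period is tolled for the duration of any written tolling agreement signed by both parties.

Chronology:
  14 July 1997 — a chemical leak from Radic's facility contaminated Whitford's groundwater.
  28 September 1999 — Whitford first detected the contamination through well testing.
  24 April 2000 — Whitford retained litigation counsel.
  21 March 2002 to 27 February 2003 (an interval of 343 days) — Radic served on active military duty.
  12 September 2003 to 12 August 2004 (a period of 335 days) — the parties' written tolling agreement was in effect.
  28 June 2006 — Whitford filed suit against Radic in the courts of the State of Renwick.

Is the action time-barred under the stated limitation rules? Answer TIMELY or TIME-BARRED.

Because discovery on 28 September 1999 post-dates the 14 July 1997 act, accrual under the later-of rule falls on 28 September 1999.
5 years from 28 September 1999 is 28 September 2004.
The period was tolled for 343 days by the defendant's active military service (21 March 2002 to 27 February 2003), pushing the deadline to 6 September 2005.
Because the written tolling agreement ran from 12 September 2003 to 12 August 2004, the deadline is extended by 335 days to 7 August 2006.
None of the other events listed affects the running of the period under the stated rules.
Filing on 28 June 2006 beat the 7 August 2006 deadline — the action is timely.

TIMELY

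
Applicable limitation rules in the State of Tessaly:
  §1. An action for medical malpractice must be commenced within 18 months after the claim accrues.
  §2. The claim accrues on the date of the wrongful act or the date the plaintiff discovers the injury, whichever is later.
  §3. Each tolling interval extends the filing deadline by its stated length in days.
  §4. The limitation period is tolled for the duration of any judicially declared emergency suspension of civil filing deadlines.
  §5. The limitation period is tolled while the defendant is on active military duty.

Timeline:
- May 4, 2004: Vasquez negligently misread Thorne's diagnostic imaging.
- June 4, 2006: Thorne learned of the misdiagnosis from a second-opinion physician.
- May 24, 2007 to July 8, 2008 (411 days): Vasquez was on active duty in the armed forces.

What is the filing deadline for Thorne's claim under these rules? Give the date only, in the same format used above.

Because discovery on June 4, 2006 post-dates the May 4, 2004 act, accrual under the later-of rule falls on June 4, 2006.
Adding the 18 months base period to June 4, 2006 gives a deadline of December 4, 2007, before any tolling.
Because the defendant's active military service ran from May 24, 2007 to July 8, 2008, the deadline is extended by 411 days to January 18, 2009.

January 18, 2009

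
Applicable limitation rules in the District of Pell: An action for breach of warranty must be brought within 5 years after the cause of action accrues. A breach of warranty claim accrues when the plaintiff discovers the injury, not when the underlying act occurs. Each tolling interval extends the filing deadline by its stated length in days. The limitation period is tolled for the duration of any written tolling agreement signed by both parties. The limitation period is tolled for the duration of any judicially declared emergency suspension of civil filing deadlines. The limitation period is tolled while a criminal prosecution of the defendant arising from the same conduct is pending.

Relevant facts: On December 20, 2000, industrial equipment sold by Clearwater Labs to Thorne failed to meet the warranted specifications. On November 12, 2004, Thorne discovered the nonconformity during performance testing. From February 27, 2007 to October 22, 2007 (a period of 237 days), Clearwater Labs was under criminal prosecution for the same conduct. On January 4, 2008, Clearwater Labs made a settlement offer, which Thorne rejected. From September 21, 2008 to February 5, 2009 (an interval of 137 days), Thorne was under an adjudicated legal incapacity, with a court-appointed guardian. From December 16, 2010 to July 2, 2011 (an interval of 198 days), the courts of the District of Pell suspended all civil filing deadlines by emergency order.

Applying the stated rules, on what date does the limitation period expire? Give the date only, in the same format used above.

The claim did not accrue until Thorne discovered the injury on November 12, 2004; the December 20, 2000 act date does not start the clock under the stated rule.
The untolled deadline — 5 years after November 12, 2004 — is November 12, 2009.
The period was tolled for 237 days by the pending criminal prosecution (February 27, 2007 to October 22, 2007), pushing the deadline to July 7, 2010.
By the time the emergency suspension of filing deadlines began on December 16, 2010, the limitation period had already expired on July 7, 2010; that interval cannot revive it.
The plaintiff's legal incapacity from September 21, 2008 to February 5, 2009 does not toll the period, because no stated rule makes the plaintiff's incapacity a tolling event.
The other events in the timeline have no effect on the limitation period under the stated rules.

July 7, 2010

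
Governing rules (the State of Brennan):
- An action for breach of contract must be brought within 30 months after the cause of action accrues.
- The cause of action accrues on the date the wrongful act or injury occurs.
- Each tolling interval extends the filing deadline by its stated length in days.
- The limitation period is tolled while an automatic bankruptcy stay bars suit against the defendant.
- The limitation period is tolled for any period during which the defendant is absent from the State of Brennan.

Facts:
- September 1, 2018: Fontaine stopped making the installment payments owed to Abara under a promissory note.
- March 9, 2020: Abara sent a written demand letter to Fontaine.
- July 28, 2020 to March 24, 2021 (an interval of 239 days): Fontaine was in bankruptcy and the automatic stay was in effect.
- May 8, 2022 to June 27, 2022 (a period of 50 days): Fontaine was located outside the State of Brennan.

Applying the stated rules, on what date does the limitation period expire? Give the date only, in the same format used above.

The claim accrued on September 1, 2018, when the wrongful act occurred.
30 months from September 1, 2018 is March 1, 2021.
Because the automatic bankruptcy stay ran from July 28, 2020 to March 24, 2021, the deadline is extended by 239 days to October 26, 2021.
The defendant's absence from the jurisdiction from May 8, 2022 to June 27, 2022 began after the period had already run on October 26, 2021, so it has no tolling effect.
The other events in the timeline have no effect on the limitation period under the stated rules.

October 26, 2021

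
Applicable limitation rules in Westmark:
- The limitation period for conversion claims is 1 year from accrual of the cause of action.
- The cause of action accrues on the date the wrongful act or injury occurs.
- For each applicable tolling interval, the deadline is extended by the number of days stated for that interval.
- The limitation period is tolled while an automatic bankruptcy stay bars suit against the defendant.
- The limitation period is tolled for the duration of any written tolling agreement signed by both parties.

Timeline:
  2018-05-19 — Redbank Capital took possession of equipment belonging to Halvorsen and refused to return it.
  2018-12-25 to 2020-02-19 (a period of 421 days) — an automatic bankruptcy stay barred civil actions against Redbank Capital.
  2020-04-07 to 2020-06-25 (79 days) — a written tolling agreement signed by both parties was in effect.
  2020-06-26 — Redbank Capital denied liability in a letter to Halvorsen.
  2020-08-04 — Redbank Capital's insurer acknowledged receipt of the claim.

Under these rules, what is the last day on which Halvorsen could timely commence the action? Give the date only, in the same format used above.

The claim accrued on 2018-05-19, when the wrongful act occurred.
1 year from 2018-05-19 is 2019-05-19.
The automatic bankruptcy stay from 2018-12-25 to 2020-02-19 tolled the period for 421 days, extending the deadline to 2020-07-13.
The written tolling agreement from 2020-04-07 to 2020-06-25 tolled the period for 79 days, extending the deadline to 2020-09-30.
Nothing else in the chronology tolls or restarts the period.

2020-09-30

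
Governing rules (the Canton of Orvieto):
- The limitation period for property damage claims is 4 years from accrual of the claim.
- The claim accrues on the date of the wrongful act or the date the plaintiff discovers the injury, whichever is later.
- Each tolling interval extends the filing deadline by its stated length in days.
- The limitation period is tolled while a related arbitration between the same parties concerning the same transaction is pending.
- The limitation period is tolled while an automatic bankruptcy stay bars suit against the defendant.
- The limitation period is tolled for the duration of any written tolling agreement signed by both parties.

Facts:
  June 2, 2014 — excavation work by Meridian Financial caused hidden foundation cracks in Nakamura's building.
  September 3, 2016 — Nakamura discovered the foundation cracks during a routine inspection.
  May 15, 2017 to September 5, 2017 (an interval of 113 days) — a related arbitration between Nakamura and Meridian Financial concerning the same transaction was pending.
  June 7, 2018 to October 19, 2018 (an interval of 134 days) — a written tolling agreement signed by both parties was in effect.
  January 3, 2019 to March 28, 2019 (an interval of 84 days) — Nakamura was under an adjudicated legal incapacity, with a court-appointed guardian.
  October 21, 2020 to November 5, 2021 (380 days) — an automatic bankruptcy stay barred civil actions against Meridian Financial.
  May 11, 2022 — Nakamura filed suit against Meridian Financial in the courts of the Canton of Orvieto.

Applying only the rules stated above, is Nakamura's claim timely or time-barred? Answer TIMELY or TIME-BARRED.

The claim accrued on September 3, 2016 — the later of the June 2, 2014 act and the September 3, 2016 discovery.
4 years from September 3, 2016 is September 3, 2020.
Because the pending related arbitration ran from May 15, 2017 to September 5, 2017, the deadline is extended by 113 days to December 25, 2020.
The period was tolled for 134 days by the written tolling agreement (June 7, 2018 to October 19, 2018), pushing the deadline to May 8, 2021.
The automatic bankruptcy stay from October 21, 2020 to November 5, 2021 tolled the period for 380 days, extending the deadline to May 23, 2022.
The plaintiff's legal incapacity from January 3, 2019 to March 28, 2019 does not toll the period, because no stated rule makes the plaintiff's incapacity a tolling event.
Filing on May 11, 2022 beat the May 23, 2022 deadline — the action is timely.

TIMELY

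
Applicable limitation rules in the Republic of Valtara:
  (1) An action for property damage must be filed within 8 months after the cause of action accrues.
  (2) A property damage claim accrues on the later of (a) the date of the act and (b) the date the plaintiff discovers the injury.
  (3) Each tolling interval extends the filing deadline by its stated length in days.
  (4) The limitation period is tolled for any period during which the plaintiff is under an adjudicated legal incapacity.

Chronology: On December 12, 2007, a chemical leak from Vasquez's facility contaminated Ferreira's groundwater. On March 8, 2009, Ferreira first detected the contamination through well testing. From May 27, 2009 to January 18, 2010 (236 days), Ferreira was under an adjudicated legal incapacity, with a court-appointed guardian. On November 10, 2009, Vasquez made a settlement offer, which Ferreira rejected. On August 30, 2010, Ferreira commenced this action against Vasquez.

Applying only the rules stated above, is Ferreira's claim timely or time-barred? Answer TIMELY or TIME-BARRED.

Taking the later of the act (December 12, 2007) and discovery (March 8, 2009), the claim accrued on March 8, 2009.
The untolled deadline — 8 months after March 8, 2009 — is November 8, 2009.
Because the plaintiff's legal incapacity ran from May 27, 2009 to January 18, 2010, the deadline is extended by 236 days to July 2, 2010.
Nothing else in the chronology tolls or restarts the period.
Ferreira filed on August 30, 2010, after the July 2, 2010 deadline, so the action is time-barred.

TIME-BARRED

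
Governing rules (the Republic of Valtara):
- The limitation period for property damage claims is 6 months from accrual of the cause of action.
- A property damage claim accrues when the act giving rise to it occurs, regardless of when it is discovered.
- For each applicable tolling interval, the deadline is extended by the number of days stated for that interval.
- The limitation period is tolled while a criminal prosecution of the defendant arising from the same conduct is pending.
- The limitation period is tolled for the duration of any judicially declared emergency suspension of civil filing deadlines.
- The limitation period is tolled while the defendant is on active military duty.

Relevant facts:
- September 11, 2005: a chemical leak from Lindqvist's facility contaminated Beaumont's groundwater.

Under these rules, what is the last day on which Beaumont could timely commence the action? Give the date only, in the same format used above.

The limitation period began to run on September 11, 2005.
Adding the 6 months base period to September 11, 2005 gives a deadline of March 11, 2006, before any tolling.

March 11, 2006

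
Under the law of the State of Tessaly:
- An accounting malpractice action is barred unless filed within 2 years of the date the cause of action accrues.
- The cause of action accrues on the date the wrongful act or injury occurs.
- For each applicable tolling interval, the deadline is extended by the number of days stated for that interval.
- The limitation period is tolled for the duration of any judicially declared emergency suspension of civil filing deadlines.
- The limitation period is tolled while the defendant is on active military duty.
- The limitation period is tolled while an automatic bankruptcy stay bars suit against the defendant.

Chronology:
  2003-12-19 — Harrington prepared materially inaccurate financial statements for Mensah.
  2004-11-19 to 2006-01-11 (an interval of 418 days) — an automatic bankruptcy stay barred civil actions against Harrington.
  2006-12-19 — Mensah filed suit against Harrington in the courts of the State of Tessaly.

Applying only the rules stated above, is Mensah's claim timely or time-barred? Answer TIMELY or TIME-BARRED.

TIMELY

The limitation period began to run on 2003-12-19.
Adding the 2 years base period to 2003-12-19 gives a deadline of 2005-12-19, before any tolling.
Because the automatic bankruptcy stay ran from 2004-11-19 to 2006-01-11, the deadline is extended by 418 days to 2007-02-10.
Filing on 2006-12-19 beat the 2007-02-10 deadline — the action is timely.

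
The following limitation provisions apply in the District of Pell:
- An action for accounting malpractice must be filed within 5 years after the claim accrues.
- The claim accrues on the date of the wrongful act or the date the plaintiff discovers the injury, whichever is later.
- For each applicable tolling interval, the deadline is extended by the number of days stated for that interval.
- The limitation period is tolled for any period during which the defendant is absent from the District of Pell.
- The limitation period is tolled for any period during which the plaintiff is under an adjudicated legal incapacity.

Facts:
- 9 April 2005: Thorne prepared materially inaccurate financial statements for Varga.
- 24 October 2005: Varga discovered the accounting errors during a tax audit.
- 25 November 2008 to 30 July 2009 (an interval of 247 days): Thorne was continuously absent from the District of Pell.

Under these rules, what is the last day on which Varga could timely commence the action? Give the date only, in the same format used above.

28 June 2011

Taking the later of the act (9 April 2005) and discovery (24 October 2005), the claim accrued on 24 October 2005.
5 years from 24 October 2005 is 24 October 2010.
Because the defendant's absence from the jurisdiction ran from 25 November 2008 to 30 July 2009, the deadline is extended by 247 days to 28 June 2011.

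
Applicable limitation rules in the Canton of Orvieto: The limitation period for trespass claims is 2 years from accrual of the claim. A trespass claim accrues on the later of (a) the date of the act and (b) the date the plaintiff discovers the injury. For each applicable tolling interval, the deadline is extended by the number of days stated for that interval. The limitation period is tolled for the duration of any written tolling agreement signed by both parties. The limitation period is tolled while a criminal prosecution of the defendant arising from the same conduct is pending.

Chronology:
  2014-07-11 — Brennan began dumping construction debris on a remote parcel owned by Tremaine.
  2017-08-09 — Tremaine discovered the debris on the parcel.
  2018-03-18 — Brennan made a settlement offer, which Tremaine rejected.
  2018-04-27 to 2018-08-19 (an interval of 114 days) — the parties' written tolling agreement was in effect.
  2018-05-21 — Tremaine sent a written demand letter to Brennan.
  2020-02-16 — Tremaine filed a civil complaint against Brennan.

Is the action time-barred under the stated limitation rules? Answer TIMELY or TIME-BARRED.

TIME-BARRED

Taking the later of the act (2014-07-11) and discovery (2017-08-09), the claim accrued on 2017-08-09.
2 years from 2017-08-09 is 2019-08-09.
The written tolling agreement from 2018-04-27 to 2018-08-19 tolled the period for 114 days, extending the deadline to 2019-12-01.
The other events in the timeline have no effect on the limitation period under the stated rules.
Filing on 2020-02-16 missed the 2019-12-01 deadline — the action is time-barred.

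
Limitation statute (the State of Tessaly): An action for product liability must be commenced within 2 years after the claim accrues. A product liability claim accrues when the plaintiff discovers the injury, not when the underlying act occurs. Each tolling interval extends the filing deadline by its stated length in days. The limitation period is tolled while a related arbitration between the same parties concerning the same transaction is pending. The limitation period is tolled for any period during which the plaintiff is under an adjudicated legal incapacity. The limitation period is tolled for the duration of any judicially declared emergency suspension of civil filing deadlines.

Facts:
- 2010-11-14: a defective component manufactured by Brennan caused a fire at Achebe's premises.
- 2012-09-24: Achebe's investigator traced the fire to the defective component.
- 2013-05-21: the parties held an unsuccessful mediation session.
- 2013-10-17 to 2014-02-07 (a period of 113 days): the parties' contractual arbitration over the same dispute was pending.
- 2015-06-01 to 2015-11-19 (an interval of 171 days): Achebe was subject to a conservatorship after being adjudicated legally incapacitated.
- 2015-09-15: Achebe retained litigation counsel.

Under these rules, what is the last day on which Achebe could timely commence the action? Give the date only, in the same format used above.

2015-01-15

The claim did not accrue until Achebe discovered the injury on 2012-09-24; the 2010-11-14 act date does not start the clock under the stated rule.
The untolled deadline — 2 years after 2012-09-24 — is 2014-09-24.
Because the pending related arbitration ran from 2013-10-17 to 2014-02-07, the deadline is extended by 113 days to 2015-01-15.
By the time the plaintiff's legal incapacity began on 2015-06-01, the limitation period had already expired on 2015-01-15; that interval cannot revive it.
The other events in the timeline have no effect on the limitation period under the stated rules.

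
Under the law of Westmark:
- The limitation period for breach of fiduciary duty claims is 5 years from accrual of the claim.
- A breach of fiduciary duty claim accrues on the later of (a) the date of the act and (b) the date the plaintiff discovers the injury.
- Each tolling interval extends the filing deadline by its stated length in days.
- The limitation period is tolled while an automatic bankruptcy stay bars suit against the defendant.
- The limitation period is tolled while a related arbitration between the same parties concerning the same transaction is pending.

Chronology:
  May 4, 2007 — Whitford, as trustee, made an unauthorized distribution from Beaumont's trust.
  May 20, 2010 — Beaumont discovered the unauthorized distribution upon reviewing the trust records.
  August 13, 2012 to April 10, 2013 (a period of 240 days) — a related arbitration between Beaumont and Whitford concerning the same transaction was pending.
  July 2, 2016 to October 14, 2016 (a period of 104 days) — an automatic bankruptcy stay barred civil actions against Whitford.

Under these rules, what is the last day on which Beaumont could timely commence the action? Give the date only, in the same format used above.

January 15, 2016

Taking the later of the act (May 4, 2007) and discovery (May 20, 2010), the claim accrued on May 20, 2010.
The untolled deadline — 5 years after May 20, 2010 — is May 20, 2015.
Because the pending related arbitration ran from August 13, 2012 to April 10, 2013, the deadline is extended by 240 days to January 15, 2016.
The automatic bankruptcy stay starting July 2, 2016 came too late — the period had run on January 15, 2016 — and so does not extend the deadline.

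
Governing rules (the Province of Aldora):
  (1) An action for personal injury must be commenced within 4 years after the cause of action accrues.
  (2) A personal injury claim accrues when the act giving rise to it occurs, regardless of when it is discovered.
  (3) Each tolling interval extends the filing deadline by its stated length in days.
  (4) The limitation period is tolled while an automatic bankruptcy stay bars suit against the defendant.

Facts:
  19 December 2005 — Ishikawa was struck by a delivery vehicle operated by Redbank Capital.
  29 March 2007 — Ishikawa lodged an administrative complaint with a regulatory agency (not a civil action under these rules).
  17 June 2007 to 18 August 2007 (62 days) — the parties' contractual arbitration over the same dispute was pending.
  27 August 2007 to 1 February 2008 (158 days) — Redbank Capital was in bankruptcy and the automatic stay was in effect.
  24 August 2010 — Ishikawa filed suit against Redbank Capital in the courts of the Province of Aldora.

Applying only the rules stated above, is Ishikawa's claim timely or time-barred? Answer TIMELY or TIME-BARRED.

TIME-BARRED

The limitation period began to run on 19 December 2005.
Adding the 4 years base period to 19 December 2005 gives a deadline of 19 December 2009, before any tolling.
The period was tolled for 158 days by the automatic bankruptcy stay (27 August 2007 to 1 February 2008), pushing the deadline to 26 May 2010.
The pending related arbitration from 17 June 2007 to 18 August 2007 does not toll the period, because no stated rule makes a pending arbitration a tolling event.
None of the other events listed affects the running of the period under the stated rules.
Ishikawa filed on 24 August 2010, after the 26 May 2010 deadline, so the action is time-barred.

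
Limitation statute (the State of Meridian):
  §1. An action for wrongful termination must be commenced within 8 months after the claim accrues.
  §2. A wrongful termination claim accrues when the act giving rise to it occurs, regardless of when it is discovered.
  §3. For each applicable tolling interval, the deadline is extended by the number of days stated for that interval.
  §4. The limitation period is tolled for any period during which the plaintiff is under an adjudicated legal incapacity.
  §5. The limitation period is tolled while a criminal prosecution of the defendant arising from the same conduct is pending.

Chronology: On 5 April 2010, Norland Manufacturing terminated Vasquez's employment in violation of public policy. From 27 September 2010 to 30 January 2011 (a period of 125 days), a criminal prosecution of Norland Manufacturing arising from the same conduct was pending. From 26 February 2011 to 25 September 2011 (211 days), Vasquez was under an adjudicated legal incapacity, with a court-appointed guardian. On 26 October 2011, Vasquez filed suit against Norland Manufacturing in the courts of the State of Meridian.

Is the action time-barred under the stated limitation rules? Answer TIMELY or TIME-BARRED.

The claim accrued on 5 April 2010, when the wrongful act occurred.
The untolled deadline — 8 months after 5 April 2010 — is 5 December 2010.
Because the pending criminal prosecution ran from 27 September 2010 to 30 January 2011, the deadline is extended by 125 days to 9 April 2011.
The plaintiff's legal incapacity from 26 February 2011 to 25 September 2011 tolled the period for 211 days, extending the deadline to 6 November 2011.
The 26 October 2011 filing precedes the 6 November 2011 deadline; the claim is timely.

TIMELY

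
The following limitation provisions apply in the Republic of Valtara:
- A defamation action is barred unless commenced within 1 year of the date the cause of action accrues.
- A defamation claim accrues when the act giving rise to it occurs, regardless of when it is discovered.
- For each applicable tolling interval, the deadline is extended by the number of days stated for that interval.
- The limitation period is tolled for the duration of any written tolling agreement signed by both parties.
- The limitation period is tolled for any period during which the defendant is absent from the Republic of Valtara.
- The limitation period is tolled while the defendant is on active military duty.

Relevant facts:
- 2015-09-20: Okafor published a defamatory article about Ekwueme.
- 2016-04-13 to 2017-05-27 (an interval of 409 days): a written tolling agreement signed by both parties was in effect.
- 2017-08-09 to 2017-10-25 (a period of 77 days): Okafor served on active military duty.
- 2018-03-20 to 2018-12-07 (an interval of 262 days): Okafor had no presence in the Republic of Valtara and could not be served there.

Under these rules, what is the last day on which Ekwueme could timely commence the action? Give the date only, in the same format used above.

2018-01-19

The limitation period began to run on 2015-09-20.
Adding the 1 year base period to 2015-09-20 gives a deadline of 2016-09-20, before any tolling.
The written tolling agreement from 2016-04-13 to 2017-05-27 tolled the period for 409 days, extending the deadline to 2017-11-03.
The defendant's active military service from 2017-08-09 to 2017-10-25 tolled the period for 77 days, extending the deadline to 2018-01-19.
The defendant's absence from the jurisdiction from 2018-03-20 to 2018-12-07 began after the period had already run on 2018-01-19, so it has no tolling effect.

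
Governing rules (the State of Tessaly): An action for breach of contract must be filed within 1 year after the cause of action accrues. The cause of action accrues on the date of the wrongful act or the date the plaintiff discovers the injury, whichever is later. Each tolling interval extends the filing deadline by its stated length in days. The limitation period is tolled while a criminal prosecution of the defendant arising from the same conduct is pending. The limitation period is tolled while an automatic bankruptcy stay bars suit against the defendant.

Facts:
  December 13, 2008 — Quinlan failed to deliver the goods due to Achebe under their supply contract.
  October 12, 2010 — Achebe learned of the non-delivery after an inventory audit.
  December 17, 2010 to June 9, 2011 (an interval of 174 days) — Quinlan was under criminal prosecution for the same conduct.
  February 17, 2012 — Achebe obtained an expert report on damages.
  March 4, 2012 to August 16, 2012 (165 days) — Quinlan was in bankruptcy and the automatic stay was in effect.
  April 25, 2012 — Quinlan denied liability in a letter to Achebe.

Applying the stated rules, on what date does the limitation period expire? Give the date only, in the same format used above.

September 15, 2012

The claim accrued on October 12, 2010 — the later of the December 13, 2008 act and the October 12, 2010 discovery.
Adding the 1 year base period to October 12, 2010 gives a deadline of October 12, 2011, before any tolling.
Because the pending criminal prosecution ran from December 17, 2010 to June 9, 2011, the deadline is extended by 174 days to April 3, 2012.
The automatic bankruptcy stay from March 4, 2012 to August 16, 2012 tolled the period for 165 days, extending the deadline to September 15, 2012.
The other events in the timeline have no effect on the limitation period under the stated rules.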